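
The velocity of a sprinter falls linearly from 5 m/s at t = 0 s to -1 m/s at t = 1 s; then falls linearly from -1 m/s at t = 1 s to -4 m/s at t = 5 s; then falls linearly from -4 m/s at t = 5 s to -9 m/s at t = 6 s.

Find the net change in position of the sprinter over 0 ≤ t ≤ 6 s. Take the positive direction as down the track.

-14.5 m

Displacement is the signed area under the v-t curve.
0–1 s: ½(5 + -1)(1) = 2 m
1–5 s: ½(-1 + -4)(4) = -10 m
5–6 s: ½(-4 + -9)(1) = -6.5 m
Net displacement = -14.5 m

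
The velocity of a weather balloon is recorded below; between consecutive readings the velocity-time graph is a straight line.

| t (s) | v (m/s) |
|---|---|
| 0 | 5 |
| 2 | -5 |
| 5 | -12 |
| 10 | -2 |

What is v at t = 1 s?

0 m/s

On 0–2 s the graph is linear from 5 to -5 m/s: v(1) = 5 + (-5 − 5)·(1 − 0)/(2 − 0) = 0 m/s.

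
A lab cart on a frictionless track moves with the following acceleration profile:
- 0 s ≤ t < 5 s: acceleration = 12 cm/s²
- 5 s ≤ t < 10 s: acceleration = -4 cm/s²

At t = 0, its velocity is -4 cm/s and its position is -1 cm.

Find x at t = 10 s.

On each constant-a segment, Δv = aΔt and Δx = v₀Δt + ½aΔt²; chain segment to segment.
0–5 s: v starts -4 cm/s; Δx = -4·5 + ½·12·5² = 130 cm; v ends 56 cm/s.
5–10 s: v starts 56 cm/s; Δx = 56·5 + ½·-4·5² = 230 cm; v ends 36 cm/s.
x(10) = -1 + Σ Δx = 359 cm.

359 cm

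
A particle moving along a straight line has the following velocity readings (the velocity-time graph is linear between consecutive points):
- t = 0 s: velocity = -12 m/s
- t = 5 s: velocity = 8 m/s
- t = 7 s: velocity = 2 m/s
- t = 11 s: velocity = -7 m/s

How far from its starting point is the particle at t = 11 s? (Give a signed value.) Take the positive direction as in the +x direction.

-10 m

Displacement is the signed area under the v-t curve.
0–5 s: ½(-12 + 8)(5) = -10 m
5–7 s: ½(8 + 2)(2) = 10 m
7–11 s: ½(2 + -7)(4) = -10 m
Net displacement = -10 m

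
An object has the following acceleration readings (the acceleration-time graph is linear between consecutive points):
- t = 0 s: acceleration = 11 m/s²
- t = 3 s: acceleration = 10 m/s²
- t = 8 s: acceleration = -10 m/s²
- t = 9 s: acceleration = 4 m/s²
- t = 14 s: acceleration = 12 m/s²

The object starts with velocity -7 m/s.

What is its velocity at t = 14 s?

Δv equals the area under the a-t graph; then v = v₀ + Δv.
0–3 s: ½(11 + 10)(3) = 31.5 m/s
3–8 s: ½(10 + -10)(5) = 0 m/s
8–9 s: ½(-10 + 4)(1) = -3 m/s
9–14 s: ½(4 + 12)(5) = 40 m/s
Δv = 68.5 m/s, so v(14) = -7 + (68.5) = 61.5 m/s.

61.5 m/s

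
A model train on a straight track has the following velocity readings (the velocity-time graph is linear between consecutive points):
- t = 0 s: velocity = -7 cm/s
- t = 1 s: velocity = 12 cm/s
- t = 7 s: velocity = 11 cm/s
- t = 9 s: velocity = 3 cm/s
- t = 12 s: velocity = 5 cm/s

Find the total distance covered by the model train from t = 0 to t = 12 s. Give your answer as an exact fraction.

Distance (not displacement) is the total path length: add the absolute areas under v-t.
0–1 s: v = 0 at t = 7/19 s; triangle areas 49/38 + 72/19 = 193/38 cm
1–7 s: |½(12 + 11)(6)| = 69 cm
7–9 s: |½(11 + 3)(2)| = 14 cm
9–12 s: |½(3 + 5)(3)| = 12 cm
Total distance = 3803/38 cm

3803/38 cm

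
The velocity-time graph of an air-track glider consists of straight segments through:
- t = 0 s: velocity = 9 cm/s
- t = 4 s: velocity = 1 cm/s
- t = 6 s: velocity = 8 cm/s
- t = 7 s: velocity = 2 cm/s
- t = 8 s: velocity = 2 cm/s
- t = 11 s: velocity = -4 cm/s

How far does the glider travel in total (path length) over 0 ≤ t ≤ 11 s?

Total distance travelled is ∫|v| dt — sum the magnitudes of each area piece.
0–4 s: |½(9 + 1)(4)| = 20 cm
4–6 s: |½(1 + 8)(2)| = 9 cm
6–7 s: |½(8 + 2)(1)| = 5 cm
7–8 s: |2| × 1 = 2 cm
8–11 s: v = 0 at t = 9 s; triangle areas 1 + 4 = 5 cm
Total distance = 41 cm

41 cm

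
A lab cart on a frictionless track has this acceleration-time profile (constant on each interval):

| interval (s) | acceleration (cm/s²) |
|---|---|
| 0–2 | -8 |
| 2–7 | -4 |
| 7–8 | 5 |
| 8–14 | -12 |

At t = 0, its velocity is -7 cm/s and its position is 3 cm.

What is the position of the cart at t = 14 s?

-676.5 cm

On each constant-a segment, Δv = aΔt and Δx = v₀Δt + ½aΔt²; chain segment to segment.
0–2 s: v starts -7 cm/s; Δx = -7·2 + ½·-8·2² = -30 cm; v ends -23 cm/s.
2–7 s: v starts -23 cm/s; Δx = -23·5 + ½·-4·5² = -165 cm; v ends -43 cm/s.
7–8 s: v starts -43 cm/s; Δx = -43·1 + ½·5·1² = -40.5 cm; v ends -38 cm/s.
8–14 s: v starts -38 cm/s; Δx = -38·6 + ½·-12·6² = -444 cm; v ends -110 cm/s.
x(14) = 3 + Σ Δx = -676.5 cm.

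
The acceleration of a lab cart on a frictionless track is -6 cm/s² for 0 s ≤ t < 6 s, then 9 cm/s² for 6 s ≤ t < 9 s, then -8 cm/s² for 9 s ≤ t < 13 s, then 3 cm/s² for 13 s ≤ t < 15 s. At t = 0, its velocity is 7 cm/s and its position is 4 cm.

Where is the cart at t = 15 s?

On each constant-a segment, Δv = aΔt and Δx = v₀Δt + ½aΔt²; chain segment to segment.
0–6 s: v starts 7 cm/s; Δx = 7·6 + ½·-6·6² = -66 cm; v ends -29 cm/s.
6–9 s: v starts -29 cm/s; Δx = -29·3 + ½·9·3² = -46.5 cm; v ends -2 cm/s.
9–13 s: v starts -2 cm/s; Δx = -2·4 + ½·-8·4² = -72 cm; v ends -34 cm/s.
13–15 s: v starts -34 cm/s; Δx = -34·2 + ½·3·2² = -62 cm; v ends -28 cm/s.
x(15) = 4 + Σ Δx = -242.5 cm.

-242.5 cm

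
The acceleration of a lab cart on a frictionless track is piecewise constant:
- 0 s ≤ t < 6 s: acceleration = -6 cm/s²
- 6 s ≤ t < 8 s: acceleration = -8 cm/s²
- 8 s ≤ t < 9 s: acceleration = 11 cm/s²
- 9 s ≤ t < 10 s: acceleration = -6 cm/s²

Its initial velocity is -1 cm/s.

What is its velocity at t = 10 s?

-48 cm/s

Δv equals the area under the a-t graph; then v = v₀ + Δv.
0–6 s: -6 × 6 = -36 cm/s
6–8 s: -8 × 2 = -16 cm/s
8–9 s: 11 × 1 = 11 cm/s
9–10 s: -6 × 1 = -6 cm/s
Δv = -47 cm/s, so v(10) = -1 + (-47) = -48 cm/s.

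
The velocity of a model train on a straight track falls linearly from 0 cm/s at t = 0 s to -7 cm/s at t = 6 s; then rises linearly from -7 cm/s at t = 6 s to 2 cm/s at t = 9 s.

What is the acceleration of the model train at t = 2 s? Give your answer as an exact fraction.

Acceleration is the slope of the v-t graph on 0–6 s: (-7 − 0)/(6 − 0) = -7/6 cm/s².

-7/6 cm/s²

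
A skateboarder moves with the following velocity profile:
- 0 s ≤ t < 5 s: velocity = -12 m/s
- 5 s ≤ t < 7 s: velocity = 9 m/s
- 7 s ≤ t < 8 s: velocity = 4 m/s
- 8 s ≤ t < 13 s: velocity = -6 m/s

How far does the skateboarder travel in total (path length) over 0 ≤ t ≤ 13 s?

112 m

Distance (not displacement) is the total path length: add the absolute areas under v-t.
0–5 s: |-12| × 5 = 60 m
5–7 s: |9| × 2 = 18 m
7–8 s: |4| × 1 = 4 m
8–13 s: |-6| × 5 = 30 m
Total distance = 112 m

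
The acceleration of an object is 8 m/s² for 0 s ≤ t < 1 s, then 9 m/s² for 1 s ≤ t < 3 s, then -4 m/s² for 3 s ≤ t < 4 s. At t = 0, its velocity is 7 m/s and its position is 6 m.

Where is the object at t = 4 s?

96 m

On each constant-a segment, Δv = aΔt and Δx = v₀Δt + ½aΔt²; chain segment to segment.
0–1 s: v starts 7 m/s; Δx = 7·1 + ½·8·1² = 11 m; v ends 15 m/s.
1–3 s: v starts 15 m/s; Δx = 15·2 + ½·9·2² = 48 m; v ends 33 m/s.
3–4 s: v starts 33 m/s; Δx = 33·1 + ½·-4·1² = 31 m; v ends 29 m/s.
x(4) = 6 + Σ Δx = 96 m.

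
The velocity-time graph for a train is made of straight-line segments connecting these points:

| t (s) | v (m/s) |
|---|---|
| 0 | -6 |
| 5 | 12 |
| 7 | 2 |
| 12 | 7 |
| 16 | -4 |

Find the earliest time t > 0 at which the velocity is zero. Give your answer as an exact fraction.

v changes sign on 0–5 s (from -6 to 12); the graph is linear there, so v = 0 at t = 0 + (6)·(5 − 0)/(12 − -6) = 5/3 s.

t = 5/3 s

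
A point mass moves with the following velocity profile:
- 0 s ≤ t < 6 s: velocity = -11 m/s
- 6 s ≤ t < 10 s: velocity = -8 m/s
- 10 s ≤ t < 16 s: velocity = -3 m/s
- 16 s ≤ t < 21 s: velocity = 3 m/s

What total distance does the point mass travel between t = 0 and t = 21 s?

Distance (not displacement) is the total path length: add the absolute areas under v-t.
0–6 s: |-11| × 6 = 66 m
6–10 s: |-8| × 4 = 32 m
10–16 s: |-3| × 6 = 18 m
16–21 s: |3| × 5 = 15 m
Total distance = 131 m

131 m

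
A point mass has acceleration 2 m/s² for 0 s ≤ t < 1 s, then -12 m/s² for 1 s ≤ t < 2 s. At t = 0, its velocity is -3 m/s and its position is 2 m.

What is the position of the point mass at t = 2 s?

-7 m

On each constant-a segment, Δv = aΔt and Δx = v₀Δt + ½aΔt²; chain segment to segment.
0–1 s: v starts -3 m/s; Δx = -3·1 + ½·2·1² = -2 m; v ends -1 m/s.
1–2 s: v starts -1 m/s; Δx = -1·1 + ½·-12·1² = -7 m; v ends -13 m/s.
x(2) = 2 + Σ Δx = -7 m.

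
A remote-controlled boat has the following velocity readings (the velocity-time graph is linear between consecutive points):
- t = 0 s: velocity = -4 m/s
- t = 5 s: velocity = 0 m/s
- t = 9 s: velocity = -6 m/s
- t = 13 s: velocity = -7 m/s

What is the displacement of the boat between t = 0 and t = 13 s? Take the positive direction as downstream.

-48 m

Displacement is the signed area under the v-t curve.
0–5 s: ½(-4 + 0)(5) = -10 m
5–9 s: ½(0 + -6)(4) = -12 m
9–13 s: ½(-6 + -7)(4) = -26 m
Net displacement = -48 m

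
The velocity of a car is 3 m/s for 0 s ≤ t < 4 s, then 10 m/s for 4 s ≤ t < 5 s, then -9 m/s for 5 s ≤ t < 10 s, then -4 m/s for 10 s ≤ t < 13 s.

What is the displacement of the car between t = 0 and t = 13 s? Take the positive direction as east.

-35 m

Net displacement equals the area under the velocity-time graph (areas below the axis count negative).
0–4 s: 3 × 4 = 12 m
4–5 s: 10 × 1 = 10 m
5–10 s: -9 × 5 = -45 m
10–13 s: -4 × 3 = -12 m
Net displacement = -35 m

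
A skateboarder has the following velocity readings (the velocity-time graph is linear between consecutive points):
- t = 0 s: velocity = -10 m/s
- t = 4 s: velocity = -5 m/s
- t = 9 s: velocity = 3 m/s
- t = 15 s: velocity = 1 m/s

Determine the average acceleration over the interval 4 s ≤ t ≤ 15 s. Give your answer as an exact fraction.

Average acceleration = Δv/Δt = (1 − -5)/(15 − 4) = 6/11 m/s².

6/11 m/s²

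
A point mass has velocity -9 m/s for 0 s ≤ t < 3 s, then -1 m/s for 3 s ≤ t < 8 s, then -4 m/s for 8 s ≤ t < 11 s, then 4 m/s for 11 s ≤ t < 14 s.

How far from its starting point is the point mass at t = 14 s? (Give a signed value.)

Displacement is the signed area under the v-t curve.
0–3 s: -9 × 3 = -27 m
3–8 s: -1 × 5 = -5 m
8–11 s: -4 × 3 = -12 m
11–14 s: 4 × 3 = 12 m
Net displacement = -32 m

-32 m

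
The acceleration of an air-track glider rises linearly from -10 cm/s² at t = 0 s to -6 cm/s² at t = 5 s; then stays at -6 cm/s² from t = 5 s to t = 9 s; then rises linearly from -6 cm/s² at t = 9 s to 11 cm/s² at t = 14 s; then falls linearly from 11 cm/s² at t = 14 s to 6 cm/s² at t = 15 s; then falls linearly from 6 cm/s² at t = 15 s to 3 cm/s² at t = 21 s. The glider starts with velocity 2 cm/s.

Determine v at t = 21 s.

Δv equals the area under the a-t graph; then v = v₀ + Δv.
0–5 s: ½(-10 + -6)(5) = -40 cm/s
5–9 s: -6 × 4 = -24 cm/s
9–14 s: ½(-6 + 11)(5) = 12.5 cm/s
14–15 s: ½(11 + 6)(1) = 8.5 cm/s
15–21 s: ½(6 + 3)(6) = 27 cm/s
Δv = -16 cm/s, so v(21) = 2 + (-16) = -14 cm/s.

-14 cm/s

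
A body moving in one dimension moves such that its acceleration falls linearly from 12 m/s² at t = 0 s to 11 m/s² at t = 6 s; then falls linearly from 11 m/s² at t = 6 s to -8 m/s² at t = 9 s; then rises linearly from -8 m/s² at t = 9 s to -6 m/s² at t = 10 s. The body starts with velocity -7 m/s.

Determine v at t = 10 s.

Δv equals the area under the a-t graph; then v = v₀ + Δv.
0–6 s: ½(12 + 11)(6) = 69 m/s
6–9 s: ½(11 + -8)(3) = 4.5 m/s
9–10 s: ½(-8 + -6)(1) = -7 m/s
Δv = 66.5 m/s, so v(10) = -7 + (66.5) = 59.5 m/s.

59.5 m/s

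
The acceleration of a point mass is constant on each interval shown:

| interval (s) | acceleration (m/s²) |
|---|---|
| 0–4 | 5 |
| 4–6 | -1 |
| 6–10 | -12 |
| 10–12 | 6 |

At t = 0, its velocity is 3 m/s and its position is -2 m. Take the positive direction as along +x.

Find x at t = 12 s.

On each constant-a segment, Δv = aΔt and Δx = v₀Δt + ½aΔt²; chain segment to segment.
0–4 s: v starts 3 m/s; Δx = 3·4 + ½·5·4² = 52 m; v ends 23 m/s.
4–6 s: v starts 23 m/s; Δx = 23·2 + ½·-1·2² = 44 m; v ends 21 m/s.
6–10 s: v starts 21 m/s; Δx = 21·4 + ½·-12·4² = -12 m; v ends -27 m/s.
10–12 s: v starts -27 m/s; Δx = -27·2 + ½·6·2² = -42 m; v ends -15 m/s.
x(12) = -2 + Σ Δx = 40 m.

40 m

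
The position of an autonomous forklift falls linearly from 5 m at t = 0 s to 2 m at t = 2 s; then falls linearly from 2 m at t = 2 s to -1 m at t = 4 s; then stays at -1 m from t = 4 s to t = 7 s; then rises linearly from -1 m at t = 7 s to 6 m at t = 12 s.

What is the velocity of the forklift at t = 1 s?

Velocity is the slope of the x-t graph on 0–2 s: (2 − 5)/(2 − 0) = -1.5 m/s.

-1.5 m/s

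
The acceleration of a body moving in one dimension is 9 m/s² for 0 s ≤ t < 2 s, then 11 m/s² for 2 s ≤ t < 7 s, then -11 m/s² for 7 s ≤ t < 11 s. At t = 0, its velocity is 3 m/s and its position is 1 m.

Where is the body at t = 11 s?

483.5 m

On each constant-a segment, Δv = aΔt and Δx = v₀Δt + ½aΔt²; chain segment to segment.
0–2 s: v starts 3 m/s; Δx = 3·2 + ½·9·2² = 24 m; v ends 21 m/s.
2–7 s: v starts 21 m/s; Δx = 21·5 + ½·11·5² = 242.5 m; v ends 76 m/s.
7–11 s: v starts 76 m/s; Δx = 76·4 + ½·-11·4² = 216 m; v ends 32 m/s.
x(11) = 1 + Σ Δx = 483.5 m.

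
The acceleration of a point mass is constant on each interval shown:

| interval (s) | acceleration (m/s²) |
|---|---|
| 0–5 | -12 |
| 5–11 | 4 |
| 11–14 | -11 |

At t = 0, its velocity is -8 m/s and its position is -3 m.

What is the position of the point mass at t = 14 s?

On each constant-a segment, Δv = aΔt and Δx = v₀Δt + ½aΔt²; chain segment to segment.
0–5 s: v starts -8 m/s; Δx = -8·5 + ½·-12·5² = -190 m; v ends -68 m/s.
5–11 s: v starts -68 m/s; Δx = -68·6 + ½·4·6² = -336 m; v ends -44 m/s.
11–14 s: v starts -44 m/s; Δx = -44·3 + ½·-11·3² = -181.5 m; v ends -77 m/s.
x(14) = -3 + Σ Δx = -710.5 m.

-710.5 m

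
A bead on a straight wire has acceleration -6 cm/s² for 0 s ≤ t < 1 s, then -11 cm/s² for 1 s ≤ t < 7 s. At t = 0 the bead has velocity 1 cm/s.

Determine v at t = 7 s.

-71 cm/s

Δv equals the area under the a-t graph; then v = v₀ + Δv.
0–1 s: -6 × 1 = -6 cm/s
1–7 s: -11 × 6 = -66 cm/s
Δv = -72 cm/s, so v(7) = 1 + (-72) = -71 cm/s.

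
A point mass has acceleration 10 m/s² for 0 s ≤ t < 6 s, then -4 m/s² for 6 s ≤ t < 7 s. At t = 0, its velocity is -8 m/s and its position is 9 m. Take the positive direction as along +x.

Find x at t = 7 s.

191 m

On each constant-a segment, Δv = aΔt and Δx = v₀Δt + ½aΔt²; chain segment to segment.
0–6 s: v starts -8 m/s; Δx = -8·6 + ½·10·6² = 132 m; v ends 52 m/s.
6–7 s: v starts 52 m/s; Δx = 52·1 + ½·-4·1² = 50 m; v ends 48 m/s.
x(7) = 9 + Σ Δx = 191 m.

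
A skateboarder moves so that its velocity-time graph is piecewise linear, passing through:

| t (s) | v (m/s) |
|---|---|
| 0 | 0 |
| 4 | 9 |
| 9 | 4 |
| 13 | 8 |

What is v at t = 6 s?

On 4–9 s the graph is linear from 9 to 4 m/s: v(6) = 9 + (4 − 9)·(6 − 4)/(9 − 4) = 7 m/s.

7 m/s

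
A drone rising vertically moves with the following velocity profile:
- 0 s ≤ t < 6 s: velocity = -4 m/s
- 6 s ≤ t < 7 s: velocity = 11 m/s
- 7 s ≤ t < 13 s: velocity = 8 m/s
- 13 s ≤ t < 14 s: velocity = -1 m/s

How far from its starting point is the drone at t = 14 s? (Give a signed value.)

Displacement is the signed area under the v-t curve.
0–6 s: -4 × 6 = -24 m
6–7 s: 11 × 1 = 11 m
7–13 s: 8 × 6 = 48 m
13–14 s: -1 × 1 = -1 m
Net displacement = 34 m

34 m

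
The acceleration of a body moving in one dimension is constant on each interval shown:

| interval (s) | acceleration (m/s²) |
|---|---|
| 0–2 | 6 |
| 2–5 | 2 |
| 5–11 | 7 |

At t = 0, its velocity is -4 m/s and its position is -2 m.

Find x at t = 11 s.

On each constant-a segment, Δv = aΔt and Δx = v₀Δt + ½aΔt²; chain segment to segment.
0–2 s: v starts -4 m/s; Δx = -4·2 + ½·6·2² = 4 m; v ends 8 m/s.
2–5 s: v starts 8 m/s; Δx = 8·3 + ½·2·3² = 33 m; v ends 14 m/s.
5–11 s: v starts 14 m/s; Δx = 14·6 + ½·7·6² = 210 m; v ends 56 m/s.
x(11) = -2 + Σ Δx = 245 m.

245 m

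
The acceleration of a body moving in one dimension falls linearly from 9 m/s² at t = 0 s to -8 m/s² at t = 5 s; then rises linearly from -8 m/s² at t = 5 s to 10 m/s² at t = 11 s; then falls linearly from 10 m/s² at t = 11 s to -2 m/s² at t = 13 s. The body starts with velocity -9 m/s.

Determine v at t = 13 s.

Δv equals the area under the a-t graph; then v = v₀ + Δv.
0–5 s: ½(9 + -8)(5) = 2.5 m/s
5–11 s: ½(-8 + 10)(6) = 6 m/s
11–13 s: ½(10 + -2)(2) = 8 m/s
Δv = 16.5 m/s, so v(13) = -9 + (16.5) = 7.5 m/s.

7.5 m/s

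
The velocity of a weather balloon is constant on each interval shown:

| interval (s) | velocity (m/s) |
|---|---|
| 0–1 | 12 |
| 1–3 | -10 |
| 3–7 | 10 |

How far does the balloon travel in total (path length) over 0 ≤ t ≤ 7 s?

Total distance travelled is ∫|v| dt — sum the magnitudes of each area piece.
0–1 s: |12| × 1 = 12 m
1–3 s: |-10| × 2 = 20 m
3–7 s: |10| × 4 = 40 m
Total distance = 72 m

72 m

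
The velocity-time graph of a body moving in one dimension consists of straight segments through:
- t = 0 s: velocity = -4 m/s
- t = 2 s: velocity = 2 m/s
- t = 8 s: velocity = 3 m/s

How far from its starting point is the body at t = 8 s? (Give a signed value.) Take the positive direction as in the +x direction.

13 m

Net displacement equals the area under the velocity-time graph (areas below the axis count negative).
0–2 s: ½(-4 + 2)(2) = -2 m
2–8 s: ½(2 + 3)(6) = 15 m
Net displacement = 13 m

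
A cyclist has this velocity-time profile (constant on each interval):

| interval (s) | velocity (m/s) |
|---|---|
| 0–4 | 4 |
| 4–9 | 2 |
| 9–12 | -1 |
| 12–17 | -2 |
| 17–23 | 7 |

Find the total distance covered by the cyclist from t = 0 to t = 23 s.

81 m

Distance (not displacement) is the total path length: add the absolute areas under v-t.
0–4 s: |4| × 4 = 16 m
4–9 s: |2| × 5 = 10 m
9–12 s: |-1| × 3 = 3 m
12–17 s: |-2| × 5 = 10 m
17–23 s: |7| × 6 = 42 m
Total distance = 81 m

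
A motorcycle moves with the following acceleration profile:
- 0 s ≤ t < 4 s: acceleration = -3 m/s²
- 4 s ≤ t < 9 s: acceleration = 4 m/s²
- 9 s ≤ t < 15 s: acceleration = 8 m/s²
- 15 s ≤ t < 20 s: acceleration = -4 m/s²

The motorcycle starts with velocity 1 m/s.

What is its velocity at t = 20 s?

37 m/s

Δv equals the area under the a-t graph; then v = v₀ + Δv.
0–4 s: -3 × 4 = -12 m/s
4–9 s: 4 × 5 = 20 m/s
9–15 s: 8 × 6 = 48 m/s
15–20 s: -4 × 5 = -20 m/s
Δv = 36 m/s, so v(20) = 1 + (36) = 37 m/s.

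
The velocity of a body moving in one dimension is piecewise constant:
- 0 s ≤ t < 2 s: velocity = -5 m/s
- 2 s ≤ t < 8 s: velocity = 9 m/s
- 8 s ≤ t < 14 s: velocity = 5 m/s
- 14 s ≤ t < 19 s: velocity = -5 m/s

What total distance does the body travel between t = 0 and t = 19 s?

119 m

Distance (not displacement) is the total path length: add the absolute areas under v-t.
0–2 s: |-5| × 2 = 10 m
2–8 s: |9| × 6 = 54 m
8–14 s: |5| × 6 = 30 m
14–19 s: |-5| × 5 = 25 m
Total distance = 119 m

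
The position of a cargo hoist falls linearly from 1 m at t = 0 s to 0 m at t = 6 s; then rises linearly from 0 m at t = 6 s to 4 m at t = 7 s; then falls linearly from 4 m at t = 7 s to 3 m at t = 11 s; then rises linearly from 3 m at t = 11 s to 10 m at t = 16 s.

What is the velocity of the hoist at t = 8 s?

Velocity is the slope of the x-t graph on 7–11 s: (3 − 4)/(11 − 7) = -0.25 m/s.

-0.25 m/s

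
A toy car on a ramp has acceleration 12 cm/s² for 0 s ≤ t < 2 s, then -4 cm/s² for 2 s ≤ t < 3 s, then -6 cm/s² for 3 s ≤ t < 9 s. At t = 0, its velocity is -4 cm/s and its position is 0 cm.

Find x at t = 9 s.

On each constant-a segment, Δv = aΔt and Δx = v₀Δt + ½aΔt²; chain segment to segment.
0–2 s: v starts -4 cm/s; Δx = -4·2 + ½·12·2² = 16 cm; v ends 20 cm/s.
2–3 s: v starts 20 cm/s; Δx = 20·1 + ½·-4·1² = 18 cm; v ends 16 cm/s.
3–9 s: v starts 16 cm/s; Δx = 16·6 + ½·-6·6² = -12 cm; v ends -20 cm/s.
x(9) = 0 + Σ Δx = 22 cm.

22 cm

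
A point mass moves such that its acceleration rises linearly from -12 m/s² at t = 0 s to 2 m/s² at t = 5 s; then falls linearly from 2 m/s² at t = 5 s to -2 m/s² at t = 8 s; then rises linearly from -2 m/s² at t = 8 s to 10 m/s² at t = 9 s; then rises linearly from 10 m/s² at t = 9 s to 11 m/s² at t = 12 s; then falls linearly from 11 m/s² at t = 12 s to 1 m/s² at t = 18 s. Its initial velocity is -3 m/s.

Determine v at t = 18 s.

Δv equals the area under the a-t graph; then v = v₀ + Δv.
0–5 s: ½(-12 + 2)(5) = -25 m/s
5–8 s: ½(2 + -2)(3) = 0 m/s
8–9 s: ½(-2 + 10)(1) = 4 m/s
9–12 s: ½(10 + 11)(3) = 31.5 m/s
12–18 s: ½(11 + 1)(6) = 36 m/s
Δv = 46.5 m/s, so v(18) = -3 + (46.5) = 43.5 m/s.

43.5 m/s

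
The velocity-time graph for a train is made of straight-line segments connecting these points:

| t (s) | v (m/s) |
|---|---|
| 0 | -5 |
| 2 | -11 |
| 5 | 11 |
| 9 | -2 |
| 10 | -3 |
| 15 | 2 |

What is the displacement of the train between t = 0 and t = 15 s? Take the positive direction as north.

-3 m

Displacement is the signed area under the v-t curve.
0–2 s: ½(-5 + -11)(2) = -16 m
2–5 s: ½(-11 + 11)(3) = 0 m
5–9 s: ½(11 + -2)(4) = 18 m
9–10 s: ½(-2 + -3)(1) = -2.5 m
10–15 s: ½(-3 + 2)(5) = -2.5 m
Net displacement = -3 m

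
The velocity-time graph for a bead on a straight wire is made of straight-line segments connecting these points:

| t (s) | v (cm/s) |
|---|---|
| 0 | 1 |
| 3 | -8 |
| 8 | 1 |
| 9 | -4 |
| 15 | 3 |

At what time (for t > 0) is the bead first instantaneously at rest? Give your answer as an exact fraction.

v changes sign on 0–3 s (from 1 to -8); the graph is linear there, so v = 0 at t = 0 + (-1)·(3 − 0)/(-8 − 1) = 1/3 s.

t = 1/3 s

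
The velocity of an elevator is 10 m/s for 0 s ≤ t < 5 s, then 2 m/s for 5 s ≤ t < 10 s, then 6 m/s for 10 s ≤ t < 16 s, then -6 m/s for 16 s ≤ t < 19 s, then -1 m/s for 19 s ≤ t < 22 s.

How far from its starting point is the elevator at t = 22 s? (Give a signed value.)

75 m

Net displacement equals the area under the velocity-time graph (areas below the axis count negative).
0–5 s: 10 × 5 = 50 m
5–10 s: 2 × 5 = 10 m
10–16 s: 6 × 6 = 36 m
16–19 s: -6 × 3 = -18 m
19–22 s: -1 × 3 = -3 m
Net displacement = 75 m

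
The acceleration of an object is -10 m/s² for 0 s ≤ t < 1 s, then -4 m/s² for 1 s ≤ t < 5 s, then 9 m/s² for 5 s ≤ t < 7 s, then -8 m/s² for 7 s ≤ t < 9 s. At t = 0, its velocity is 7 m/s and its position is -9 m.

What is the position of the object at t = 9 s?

-89 m

On each constant-a segment, Δv = aΔt and Δx = v₀Δt + ½aΔt²; chain segment to segment.
0–1 s: v starts 7 m/s; Δx = 7·1 + ½·-10·1² = 2 m; v ends -3 m/s.
1–5 s: v starts -3 m/s; Δx = -3·4 + ½·-4·4² = -44 m; v ends -19 m/s.
5–7 s: v starts -19 m/s; Δx = -19·2 + ½·9·2² = -20 m; v ends -1 m/s.
7–9 s: v starts -1 m/s; Δx = -1·2 + ½·-8·2² = -18 m; v ends -17 m/s.
x(9) = -9 + Σ Δx = -89 m.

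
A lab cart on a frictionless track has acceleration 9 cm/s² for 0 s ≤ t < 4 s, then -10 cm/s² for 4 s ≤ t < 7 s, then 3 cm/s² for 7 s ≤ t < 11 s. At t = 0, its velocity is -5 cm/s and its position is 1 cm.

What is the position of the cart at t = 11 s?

On each constant-a segment, Δv = aΔt and Δx = v₀Δt + ½aΔt²; chain segment to segment.
0–4 s: v starts -5 cm/s; Δx = -5·4 + ½·9·4² = 52 cm; v ends 31 cm/s.
4–7 s: v starts 31 cm/s; Δx = 31·3 + ½·-10·3² = 48 cm; v ends 1 cm/s.
7–11 s: v starts 1 cm/s; Δx = 1·4 + ½·3·4² = 28 cm; v ends 13 cm/s.
x(11) = 1 + Σ Δx = 129 cm.

129 cm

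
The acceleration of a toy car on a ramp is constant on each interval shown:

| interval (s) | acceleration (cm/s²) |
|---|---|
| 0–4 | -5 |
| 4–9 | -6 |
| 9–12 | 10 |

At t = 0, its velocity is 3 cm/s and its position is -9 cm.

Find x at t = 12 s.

On each constant-a segment, Δv = aΔt and Δx = v₀Δt + ½aΔt²; chain segment to segment.
0–4 s: v starts 3 cm/s; Δx = 3·4 + ½·-5·4² = -28 cm; v ends -17 cm/s.
4–9 s: v starts -17 cm/s; Δx = -17·5 + ½·-6·5² = -160 cm; v ends -47 cm/s.
9–12 s: v starts -47 cm/s; Δx = -47·3 + ½·10·3² = -96 cm; v ends -17 cm/s.
x(12) = -9 + Σ Δx = -293 cm.

-293 cm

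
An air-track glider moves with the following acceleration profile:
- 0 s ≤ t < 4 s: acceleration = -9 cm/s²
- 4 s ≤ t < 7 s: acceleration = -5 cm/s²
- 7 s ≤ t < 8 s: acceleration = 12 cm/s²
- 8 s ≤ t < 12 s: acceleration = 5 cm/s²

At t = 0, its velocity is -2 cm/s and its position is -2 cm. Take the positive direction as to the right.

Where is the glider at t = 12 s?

On each constant-a segment, Δv = aΔt and Δx = v₀Δt + ½aΔt²; chain segment to segment.
0–4 s: v starts -2 cm/s; Δx = -2·4 + ½·-9·4² = -80 cm; v ends -38 cm/s.
4–7 s: v starts -38 cm/s; Δx = -38·3 + ½·-5·3² = -136.5 cm; v ends -53 cm/s.
7–8 s: v starts -53 cm/s; Δx = -53·1 + ½·12·1² = -47 cm; v ends -41 cm/s.
8–12 s: v starts -41 cm/s; Δx = -41·4 + ½·5·4² = -124 cm; v ends -21 cm/s.
x(12) = -2 + Σ Δx = -389.5 cm.

-389.5 cm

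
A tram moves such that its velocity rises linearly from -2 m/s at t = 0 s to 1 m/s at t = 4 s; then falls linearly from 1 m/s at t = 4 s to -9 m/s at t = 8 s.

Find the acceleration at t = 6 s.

-2.5 m/s²

Acceleration is the slope of the v-t graph on 4–8 s: (-9 − 1)/(8 − 4) = -2.5 m/s².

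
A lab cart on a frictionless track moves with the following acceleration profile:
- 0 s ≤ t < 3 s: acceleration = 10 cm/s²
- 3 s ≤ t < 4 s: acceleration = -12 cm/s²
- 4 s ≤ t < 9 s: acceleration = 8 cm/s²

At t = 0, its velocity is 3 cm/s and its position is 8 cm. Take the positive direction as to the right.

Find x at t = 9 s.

294 cm

On each constant-a segment, Δv = aΔt and Δx = v₀Δt + ½aΔt²; chain segment to segment.
0–3 s: v starts 3 cm/s; Δx = 3·3 + ½·10·3² = 54 cm; v ends 33 cm/s.
3–4 s: v starts 33 cm/s; Δx = 33·1 + ½·-12·1² = 27 cm; v ends 21 cm/s.
4–9 s: v starts 21 cm/s; Δx = 21·5 + ½·8·5² = 205 cm; v ends 61 cm/s.
x(9) = 8 + Σ Δx = 294 cm.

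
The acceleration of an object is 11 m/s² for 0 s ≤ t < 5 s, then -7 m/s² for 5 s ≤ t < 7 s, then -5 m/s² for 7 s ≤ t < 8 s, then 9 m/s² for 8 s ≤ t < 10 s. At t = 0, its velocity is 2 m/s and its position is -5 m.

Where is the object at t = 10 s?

377 m

On each constant-a segment, Δv = aΔt and Δx = v₀Δt + ½aΔt²; chain segment to segment.
0–5 s: v starts 2 m/s; Δx = 2·5 + ½·11·5² = 147.5 m; v ends 57 m/s.
5–7 s: v starts 57 m/s; Δx = 57·2 + ½·-7·2² = 100 m; v ends 43 m/s.
7–8 s: v starts 43 m/s; Δx = 43·1 + ½·-5·1² = 40.5 m; v ends 38 m/s.
8–10 s: v starts 38 m/s; Δx = 38·2 + ½·9·2² = 94 m; v ends 56 m/s.
x(10) = -5 + Σ Δx = 377 m.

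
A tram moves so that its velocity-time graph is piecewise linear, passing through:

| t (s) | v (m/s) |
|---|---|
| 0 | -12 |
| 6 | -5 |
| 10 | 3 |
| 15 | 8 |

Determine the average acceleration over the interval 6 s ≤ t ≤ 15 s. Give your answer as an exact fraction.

13/9 m/s²

Average acceleration = Δv/Δt = (8 − -5)/(15 − 6) = 13/9 m/s².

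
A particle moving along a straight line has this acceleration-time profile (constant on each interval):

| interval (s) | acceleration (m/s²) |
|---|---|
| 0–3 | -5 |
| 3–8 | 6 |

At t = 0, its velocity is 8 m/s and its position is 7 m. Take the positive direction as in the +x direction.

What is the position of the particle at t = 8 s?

On each constant-a segment, Δv = aΔt and Δx = v₀Δt + ½aΔt²; chain segment to segment.
0–3 s: v starts 8 m/s; Δx = 8·3 + ½·-5·3² = 1.5 m; v ends -7 m/s.
3–8 s: v starts -7 m/s; Δx = -7·5 + ½·6·5² = 40 m; v ends 23 m/s.
x(8) = 7 + Σ Δx = 48.5 m.

48.5 m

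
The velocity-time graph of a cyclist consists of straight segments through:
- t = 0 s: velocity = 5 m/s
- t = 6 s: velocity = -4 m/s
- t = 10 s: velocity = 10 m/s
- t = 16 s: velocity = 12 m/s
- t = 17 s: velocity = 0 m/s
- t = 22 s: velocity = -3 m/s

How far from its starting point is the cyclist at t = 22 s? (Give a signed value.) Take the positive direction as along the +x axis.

79.5 m

Net displacement equals the area under the velocity-time graph (areas below the axis count negative).
0–6 s: ½(5 + -4)(6) = 3 m
6–10 s: ½(-4 + 10)(4) = 12 m
10–16 s: ½(10 + 12)(6) = 66 m
16–17 s: ½(12 + 0)(1) = 6 m
17–22 s: ½(0 + -3)(5) = -7.5 m
Net displacement = 79.5 m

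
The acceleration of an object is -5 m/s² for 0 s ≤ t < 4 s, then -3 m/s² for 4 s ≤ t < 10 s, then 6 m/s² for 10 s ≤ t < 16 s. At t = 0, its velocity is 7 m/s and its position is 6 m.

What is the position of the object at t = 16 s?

-216 m

On each constant-a segment, Δv = aΔt and Δx = v₀Δt + ½aΔt²; chain segment to segment.
0–4 s: v starts 7 m/s; Δx = 7·4 + ½·-5·4² = -12 m; v ends -13 m/s.
4–10 s: v starts -13 m/s; Δx = -13·6 + ½·-3·6² = -132 m; v ends -31 m/s.
10–16 s: v starts -31 m/s; Δx = -31·6 + ½·6·6² = -78 m; v ends 5 m/s.
x(16) = 6 + Σ Δx = -216 m.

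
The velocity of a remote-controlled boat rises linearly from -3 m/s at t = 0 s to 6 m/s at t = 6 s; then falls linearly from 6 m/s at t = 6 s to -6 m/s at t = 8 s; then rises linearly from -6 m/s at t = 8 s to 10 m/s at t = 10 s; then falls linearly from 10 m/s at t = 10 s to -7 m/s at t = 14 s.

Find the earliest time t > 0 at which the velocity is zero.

v changes sign on 0–6 s (from -3 to 6); the graph is linear there, so v = 0 at t = 0 + (3)·(6 − 0)/(6 − -3) = 2 s.

t = 2 s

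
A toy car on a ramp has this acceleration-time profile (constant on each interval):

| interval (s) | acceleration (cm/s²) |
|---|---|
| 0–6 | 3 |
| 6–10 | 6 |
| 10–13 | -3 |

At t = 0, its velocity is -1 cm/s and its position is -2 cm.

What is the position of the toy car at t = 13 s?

On each constant-a segment, Δv = aΔt and Δx = v₀Δt + ½aΔt²; chain segment to segment.
0–6 s: v starts -1 cm/s; Δx = -1·6 + ½·3·6² = 48 cm; v ends 17 cm/s.
6–10 s: v starts 17 cm/s; Δx = 17·4 + ½·6·4² = 116 cm; v ends 41 cm/s.
10–13 s: v starts 41 cm/s; Δx = 41·3 + ½·-3·3² = 109.5 cm; v ends 32 cm/s.
x(13) = -2 + Σ Δx = 271.5 cm.

271.5 cm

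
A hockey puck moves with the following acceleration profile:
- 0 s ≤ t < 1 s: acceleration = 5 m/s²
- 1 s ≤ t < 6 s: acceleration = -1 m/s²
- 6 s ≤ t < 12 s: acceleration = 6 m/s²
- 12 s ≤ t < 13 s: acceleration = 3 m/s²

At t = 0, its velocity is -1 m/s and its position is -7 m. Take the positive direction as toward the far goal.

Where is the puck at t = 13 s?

On each constant-a segment, Δv = aΔt and Δx = v₀Δt + ½aΔt²; chain segment to segment.
0–1 s: v starts -1 m/s; Δx = -1·1 + ½·5·1² = 1.5 m; v ends 4 m/s.
1–6 s: v starts 4 m/s; Δx = 4·5 + ½·-1·5² = 7.5 m; v ends -1 m/s.
6–12 s: v starts -1 m/s; Δx = -1·6 + ½·6·6² = 102 m; v ends 35 m/s.
12–13 s: v starts 35 m/s; Δx = 35·1 + ½·3·1² = 36.5 m; v ends 38 m/s.
x(13) = -7 + Σ Δx = 140.5 m.

140.5 m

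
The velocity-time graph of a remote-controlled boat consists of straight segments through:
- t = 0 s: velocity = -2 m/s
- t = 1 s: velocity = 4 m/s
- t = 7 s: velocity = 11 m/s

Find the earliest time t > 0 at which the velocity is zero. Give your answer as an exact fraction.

t = 1/3 s

v changes sign on 0–1 s (from -2 to 4); the graph is linear there, so v = 0 at t = 0 + (2)·(1 − 0)/(4 − -2) = 1/3 s.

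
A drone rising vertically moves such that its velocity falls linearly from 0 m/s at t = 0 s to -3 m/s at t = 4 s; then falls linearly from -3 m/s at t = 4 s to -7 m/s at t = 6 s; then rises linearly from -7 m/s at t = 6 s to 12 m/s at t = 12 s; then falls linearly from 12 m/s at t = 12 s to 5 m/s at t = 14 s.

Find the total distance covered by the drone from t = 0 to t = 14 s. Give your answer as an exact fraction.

Distance (not displacement) is the total path length: add the absolute areas under v-t.
0–4 s: |½(0 + -3)(4)| = 6 m
4–6 s: |½(-3 + -7)(2)| = 10 m
6–12 s: v = 0 at t = 156/19 s; triangle areas 147/19 + 432/19 = 579/19 m
12–14 s: |½(12 + 5)(2)| = 17 m
Total distance = 1206/19 m

1206/19 m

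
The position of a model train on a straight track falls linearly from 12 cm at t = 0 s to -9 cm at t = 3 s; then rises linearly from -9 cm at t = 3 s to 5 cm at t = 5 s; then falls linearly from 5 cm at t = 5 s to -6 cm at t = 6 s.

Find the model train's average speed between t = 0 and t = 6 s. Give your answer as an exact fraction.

23/3 cm/s

Average speed = (total path length)/(elapsed time); on a piecewise-linear x-t graph the path length is Σ|Δx|.
0–3 s: |Δx| = |-9 − 12| = 21 cm
3–5 s: |Δx| = |5 − -9| = 14 cm
5–6 s: |Δx| = |-6 − 5| = 11 cm
Total path = 46 cm; average speed = 46/6 = 23/3 cm/s.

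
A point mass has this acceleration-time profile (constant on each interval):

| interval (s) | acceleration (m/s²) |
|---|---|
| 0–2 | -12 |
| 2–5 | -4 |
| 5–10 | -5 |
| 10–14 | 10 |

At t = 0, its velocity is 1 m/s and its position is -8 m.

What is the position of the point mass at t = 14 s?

-514.5 m

On each constant-a segment, Δv = aΔt and Δx = v₀Δt + ½aΔt²; chain segment to segment.
0–2 s: v starts 1 m/s; Δx = 1·2 + ½·-12·2² = -22 m; v ends -23 m/s.
2–5 s: v starts -23 m/s; Δx = -23·3 + ½·-4·3² = -87 m; v ends -35 m/s.
5–10 s: v starts -35 m/s; Δx = -35·5 + ½·-5·5² = -237.5 m; v ends -60 m/s.
10–14 s: v starts -60 m/s; Δx = -60·4 + ½·10·4² = -160 m; v ends -20 m/s.
x(14) = -8 + Σ Δx = -514.5 m.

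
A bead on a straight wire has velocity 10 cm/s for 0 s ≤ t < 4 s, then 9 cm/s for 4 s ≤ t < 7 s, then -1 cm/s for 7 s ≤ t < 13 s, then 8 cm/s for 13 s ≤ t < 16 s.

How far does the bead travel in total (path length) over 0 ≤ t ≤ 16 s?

Total distance travelled is ∫|v| dt — sum the magnitudes of each area piece.
0–4 s: |10| × 4 = 40 cm
4–7 s: |9| × 3 = 27 cm
7–13 s: |-1| × 6 = 6 cm
13–16 s: |8| × 3 = 24 cm
Total distance = 97 cm

97 cm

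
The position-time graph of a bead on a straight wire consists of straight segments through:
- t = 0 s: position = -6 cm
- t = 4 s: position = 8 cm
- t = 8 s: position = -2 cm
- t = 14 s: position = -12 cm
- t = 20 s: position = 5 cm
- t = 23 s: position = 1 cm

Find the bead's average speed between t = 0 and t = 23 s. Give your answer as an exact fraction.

Average speed = (total path length)/(elapsed time); on a piecewise-linear x-t graph the path length is Σ|Δx|.
0–4 s: |Δx| = |8 − -6| = 14 cm
4–8 s: |Δx| = |-2 − 8| = 10 cm
8–14 s: |Δx| = |-12 − -2| = 10 cm
14–20 s: |Δx| = |5 − -12| = 17 cm
20–23 s: |Δx| = |1 − 5| = 4 cm
Total path = 55 cm; average speed = 55/23 = 55/23 cm/s.

55/23 cm/s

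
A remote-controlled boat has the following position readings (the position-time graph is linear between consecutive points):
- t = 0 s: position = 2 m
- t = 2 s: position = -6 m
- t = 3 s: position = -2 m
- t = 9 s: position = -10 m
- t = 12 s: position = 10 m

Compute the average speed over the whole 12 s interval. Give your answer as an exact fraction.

Average speed = (total path length)/(elapsed time); on a piecewise-linear x-t graph the path length is Σ|Δx|.
0–2 s: |Δx| = |-6 − 2| = 8 m
2–3 s: |Δx| = |-2 − -6| = 4 m
3–9 s: |Δx| = |-10 − -2| = 8 m
9–12 s: |Δx| = |10 − -10| = 20 m
Total path = 40 m; average speed = 40/12 = 10/3 m/s.

10/3 m/s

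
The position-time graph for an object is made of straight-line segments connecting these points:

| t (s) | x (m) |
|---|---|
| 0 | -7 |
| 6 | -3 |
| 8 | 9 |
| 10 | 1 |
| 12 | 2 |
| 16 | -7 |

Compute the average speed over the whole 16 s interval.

Average speed = (total path length)/(elapsed time); on a piecewise-linear x-t graph the path length is Σ|Δx|.
0–6 s: |Δx| = |-3 − -7| = 4 m
6–8 s: |Δx| = |9 − -3| = 12 m
8–10 s: |Δx| = |1 − 9| = 8 m
10–12 s: |Δx| = |2 − 1| = 1 m
12–16 s: |Δx| = |-7 − 2| = 9 m
Total path = 34 m; average speed = 34/16 = 2.125 m/s.

2.125 m/s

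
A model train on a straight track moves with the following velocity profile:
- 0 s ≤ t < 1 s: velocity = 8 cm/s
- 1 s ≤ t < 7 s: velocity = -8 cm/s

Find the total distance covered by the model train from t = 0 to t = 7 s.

Distance (not displacement) is the total path length: add the absolute areas under v-t.
0–1 s: |8| × 1 = 8 cm
1–7 s: |-8| × 6 = 48 cm
Total distance = 56 cm

56 cm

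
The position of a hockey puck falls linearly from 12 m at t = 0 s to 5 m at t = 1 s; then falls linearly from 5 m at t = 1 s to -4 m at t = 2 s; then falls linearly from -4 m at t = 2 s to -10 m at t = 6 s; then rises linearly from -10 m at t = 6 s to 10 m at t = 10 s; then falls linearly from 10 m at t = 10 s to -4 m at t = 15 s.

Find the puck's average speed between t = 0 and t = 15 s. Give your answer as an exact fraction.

Average speed = (total path length)/(elapsed time); on a piecewise-linear x-t graph the path length is Σ|Δx|.
0–1 s: |Δx| = |5 − 12| = 7 m
1–2 s: |Δx| = |-4 − 5| = 9 m
2–6 s: |Δx| = |-10 − -4| = 6 m
6–10 s: |Δx| = |10 − -10| = 20 m
10–15 s: |Δx| = |-4 − 10| = 14 m
Total path = 56 m; average speed = 56/15 = 56/15 m/s.

56/15 m/s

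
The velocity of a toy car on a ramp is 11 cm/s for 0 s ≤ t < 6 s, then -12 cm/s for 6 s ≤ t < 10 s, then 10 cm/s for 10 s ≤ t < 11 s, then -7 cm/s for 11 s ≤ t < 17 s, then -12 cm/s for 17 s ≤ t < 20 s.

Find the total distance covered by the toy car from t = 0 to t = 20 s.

202 cm

Total distance travelled is ∫|v| dt — sum the magnitudes of each area piece.
0–6 s: |11| × 6 = 66 cm
6–10 s: |-12| × 4 = 48 cm
10–11 s: |10| × 1 = 10 cm
11–17 s: |-7| × 6 = 42 cm
17–20 s: |-12| × 3 = 36 cm
Total distance = 202 cm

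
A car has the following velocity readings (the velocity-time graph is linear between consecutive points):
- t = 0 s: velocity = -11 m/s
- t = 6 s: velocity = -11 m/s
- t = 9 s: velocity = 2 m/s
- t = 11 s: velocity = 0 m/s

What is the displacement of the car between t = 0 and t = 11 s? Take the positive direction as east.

-77.5 m

Displacement is the signed area under the v-t curve.
0–6 s: -11 × 6 = -66 m
6–9 s: ½(-11 + 2)(3) = -13.5 m
9–11 s: ½(2 + 0)(2) = 2 m
Net displacement = -77.5 m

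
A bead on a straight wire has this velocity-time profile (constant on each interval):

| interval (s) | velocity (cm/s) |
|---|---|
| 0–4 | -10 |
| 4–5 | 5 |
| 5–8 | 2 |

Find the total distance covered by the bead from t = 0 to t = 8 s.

Distance (not displacement) is the total path length: add the absolute areas under v-t.
0–4 s: |-10| × 4 = 40 cm
4–5 s: |5| × 1 = 5 cm
5–8 s: |2| × 3 = 6 cm
Total distance = 51 cm

51 cm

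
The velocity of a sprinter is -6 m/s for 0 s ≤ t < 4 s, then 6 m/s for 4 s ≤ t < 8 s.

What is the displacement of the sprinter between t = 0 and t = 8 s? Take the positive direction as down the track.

Displacement is the signed area under the v-t curve.
0–4 s: -6 × 4 = -24 m
4–8 s: 6 × 4 = 24 m
Net displacement = 0 m

0 m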